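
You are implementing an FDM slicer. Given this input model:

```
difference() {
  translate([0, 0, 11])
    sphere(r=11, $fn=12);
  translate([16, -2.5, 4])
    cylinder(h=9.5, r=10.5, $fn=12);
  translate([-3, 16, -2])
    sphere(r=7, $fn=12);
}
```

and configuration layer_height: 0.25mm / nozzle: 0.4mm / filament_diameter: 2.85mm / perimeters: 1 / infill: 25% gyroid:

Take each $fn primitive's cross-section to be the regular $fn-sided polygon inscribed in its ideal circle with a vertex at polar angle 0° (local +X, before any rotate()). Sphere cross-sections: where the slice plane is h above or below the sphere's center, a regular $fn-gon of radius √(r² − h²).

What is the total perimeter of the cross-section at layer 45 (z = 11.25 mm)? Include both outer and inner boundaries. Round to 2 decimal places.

At z = 11.25 mm: the r=11 sphere slices to a regular 12-gon of circumradius 10.997 (√(r²−h²) with h=0.25 from center) (perimeter = 2·12·10.997·sin(180°/12) = 68.31 mm); the cylinder at (16, -2.5): section is a regular 12-gon, circumradius r=10.5 (perimeter = 2·12·10.500·sin(180°/12) = 65.22 mm); the sphere at (-3, 16) is not intersected at this z (|z−center|=13.250 > r=7); After the difference (first − rest): starting from the r=11 sphere, the r=10.5 cylinder at (16, -2.5) partially overlaps it — only the 43.89 mm² overlap (of its 330.75 mm²) is removed, clipping the outline — boundary = 68.46 mm. Overall, the cross-section is a single solid region. Total boundary length (outer) = 68.46 mm.

68.46 mm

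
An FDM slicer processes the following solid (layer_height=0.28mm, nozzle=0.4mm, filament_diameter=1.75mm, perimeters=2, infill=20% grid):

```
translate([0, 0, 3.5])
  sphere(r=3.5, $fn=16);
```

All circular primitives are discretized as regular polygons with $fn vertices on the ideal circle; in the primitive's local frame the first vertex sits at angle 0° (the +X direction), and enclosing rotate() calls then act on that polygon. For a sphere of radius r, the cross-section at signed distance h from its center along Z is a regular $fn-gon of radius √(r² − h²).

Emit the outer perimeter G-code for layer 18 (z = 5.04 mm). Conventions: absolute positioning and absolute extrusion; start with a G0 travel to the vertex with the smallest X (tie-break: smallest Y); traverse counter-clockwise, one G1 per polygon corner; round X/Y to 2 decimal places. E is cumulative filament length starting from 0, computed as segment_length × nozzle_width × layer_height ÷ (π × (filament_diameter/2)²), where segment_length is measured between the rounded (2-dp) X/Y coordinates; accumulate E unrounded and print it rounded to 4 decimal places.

G0 X-3.14 Y0.00 Z5.04
G1 X-2.90 Y-1.20 E0.0570
G1 X-2.22 Y-2.22 E0.1141
G1 X-1.20 Y-2.90 E0.1711
G1 X0.00 Y-3.14 E0.2281
G1 X1.20 Y-2.90 E0.2851
G1 X2.22 Y-2.22 E0.3422
G1 X2.90 Y-1.20 E0.3993
G1 X3.14 Y0.00 E0.4563
G1 X2.90 Y1.20 E0.5132
G1 X2.22 Y2.22 E0.5703
G1 X1.20 Y2.90 E0.6274
G1 X0.00 Y3.14 E0.6844
G1 X-1.20 Y2.90 E0.7414
G1 X-2.22 Y2.22 E0.7985
G1 X-2.90 Y1.20 E0.8555
G1 X-3.14 Y0.00 E0.9125

At z = 5.04 mm: the r=3.5 sphere contributes a regular 16-gon of circumradius √(3.5²−1.54²) = 3.143. The outline is a single polygon with 16 vertices. Extrusion per mm of travel: 0.4 × 0.28 / (π × 0.875²) = 0.046564. Accumulating E over each segment gives final E = 0.9125.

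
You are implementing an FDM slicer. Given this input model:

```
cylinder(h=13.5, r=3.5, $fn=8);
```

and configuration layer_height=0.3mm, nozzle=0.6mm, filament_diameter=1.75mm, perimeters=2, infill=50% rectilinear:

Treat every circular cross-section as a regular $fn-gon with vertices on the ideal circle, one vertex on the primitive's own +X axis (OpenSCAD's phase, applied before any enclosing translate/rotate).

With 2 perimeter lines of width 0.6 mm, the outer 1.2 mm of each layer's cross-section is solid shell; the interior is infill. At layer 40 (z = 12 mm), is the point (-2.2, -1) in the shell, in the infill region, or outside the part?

shell

At z = 12 mm: the r=3.5 cylinder gives a regular 8-gon of circumradius 3.5 (constant along its height). Overall, the cross-section is a single solid region. The nearest boundary edge runs (-3.50, 0.00)→(-2.47, -2.47); distance from the point to it = 0.82 mm. The point is inside the cross-section, 0.82 mm from the nearest boundary — within the 1.2 mm shell band (2 × 0.6).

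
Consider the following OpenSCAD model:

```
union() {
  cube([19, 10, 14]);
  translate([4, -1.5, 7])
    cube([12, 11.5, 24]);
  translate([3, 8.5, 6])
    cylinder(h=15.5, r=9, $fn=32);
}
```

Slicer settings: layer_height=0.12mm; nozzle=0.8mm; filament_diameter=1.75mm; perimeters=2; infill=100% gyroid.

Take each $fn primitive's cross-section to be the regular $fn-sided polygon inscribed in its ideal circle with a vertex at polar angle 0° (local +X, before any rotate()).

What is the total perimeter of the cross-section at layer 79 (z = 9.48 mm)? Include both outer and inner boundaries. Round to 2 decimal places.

At z = 9.48 mm: the cube is present — its section is the full 19×10 rectangle (perimeter 58.00 mm); the cube at (4, -1.5) (footprint 12×11.5) is included at this height (perimeter 47.00 mm); the r=9 cylinder at (3, 8.5) gives a regular 32-gon of circumradius 9 (constant along its height) (perimeter = 2·32·9.000·sin(180°/32) = 56.46 mm); Combining (union): the regions partially overlap (shared area 226.14 mm²), so the edge portions inside another operand are dropped and the merged outline is re-measured after clipping — boundary = 76.63 mm. Overall, the cross-section is a single solid region. Total boundary length (outer) = 76.63 mm.

76.63 mm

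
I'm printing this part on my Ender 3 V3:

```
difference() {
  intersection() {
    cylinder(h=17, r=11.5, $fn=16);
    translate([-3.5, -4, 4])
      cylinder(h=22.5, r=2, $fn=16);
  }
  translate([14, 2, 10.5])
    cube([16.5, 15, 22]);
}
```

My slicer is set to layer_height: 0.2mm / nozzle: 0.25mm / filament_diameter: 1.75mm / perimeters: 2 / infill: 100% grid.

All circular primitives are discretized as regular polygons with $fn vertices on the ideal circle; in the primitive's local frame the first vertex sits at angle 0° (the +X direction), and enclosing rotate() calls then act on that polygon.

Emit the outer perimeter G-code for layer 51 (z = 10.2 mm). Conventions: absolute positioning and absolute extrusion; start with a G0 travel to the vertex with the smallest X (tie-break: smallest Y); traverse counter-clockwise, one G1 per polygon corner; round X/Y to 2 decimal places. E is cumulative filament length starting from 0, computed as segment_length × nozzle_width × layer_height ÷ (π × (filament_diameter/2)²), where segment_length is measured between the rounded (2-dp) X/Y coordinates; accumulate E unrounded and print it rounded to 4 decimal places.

G0 X-5.50 Y-4.00 Z10.20
G1 X-5.35 Y-4.77 E0.0163
G1 X-4.91 Y-5.41 E0.0325
G1 X-4.27 Y-5.85 E0.0486
G1 X-3.50 Y-6.00 E0.0649
G1 X-2.73 Y-5.85 E0.0812
G1 X-2.09 Y-5.41 E0.0974
G1 X-1.65 Y-4.77 E0.1135
G1 X-1.50 Y-4.00 E0.1298
G1 X-1.65 Y-3.23 E0.1461
G1 X-2.09 Y-2.59 E0.1623
G1 X-2.73 Y-2.15 E0.1784
G1 X-3.50 Y-2.00 E0.1947
G1 X-4.27 Y-2.15 E0.2110
G1 X-4.91 Y-2.59 E0.2272
G1 X-5.35 Y-3.23 E0.2433
G1 X-5.50 Y-4.00 E0.2596

At z = 10.2 mm: the cylinder: section is a regular 16-gon, circumradius r=11.5; the r=2 cylinder at (-3.5, -4) contributes a regular 16-gon of circumradius 2; After intersecting: the r=2 cylinder at (-3.5, -4) lies inside the r=11.5 cylinder, so the common part is the r=2 cylinder at (-3.5, -4) itself — 1 connected region; the cube at (14, 2) is absent (z outside [10.5, 32.5]); After the difference (first − rest): none of the subtracted shapes is present at this height, so the result so far is unchanged — 1 connected region. The outline is a single polygon with 16 vertices. Extrusion per mm of travel: 0.25 × 0.2 / (π × 0.875²) = 0.020788. Accumulating E over each segment gives final E = 0.2596.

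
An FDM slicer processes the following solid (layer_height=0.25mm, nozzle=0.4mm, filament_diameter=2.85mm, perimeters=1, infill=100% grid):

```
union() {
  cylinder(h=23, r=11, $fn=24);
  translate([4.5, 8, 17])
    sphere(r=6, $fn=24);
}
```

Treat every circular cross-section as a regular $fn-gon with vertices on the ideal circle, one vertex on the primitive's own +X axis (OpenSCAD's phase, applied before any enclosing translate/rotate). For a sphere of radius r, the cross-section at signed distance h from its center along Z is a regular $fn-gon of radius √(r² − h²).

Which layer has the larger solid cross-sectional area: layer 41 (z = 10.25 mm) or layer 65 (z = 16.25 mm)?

Layer 41 (z = 10.25): the cylinder: section is a regular 24-gon, circumradius r=11 (area = (24/2)·11.000²·sin(360°/24) = 375.81 mm²); the sphere at (4.5, 8) is not intersected at this z (|z−center|=6.750 > r=6); Taking the union: only the r=11 cylinder is present, so the union is just that shape — area = 375.81 mm². So its area = 375.81 mm². Layer 65 (z = 16.25): the r=11 cylinder contributes a regular 24-gon of circumradius 11 (area = (24/2)·11.000²·sin(360°/24) = 375.81 mm²); the r=6 sphere at (4.5, 8) slices to a regular 24-gon of circumradius 5.953 (√(r²−h²) with h=0.75 from center) (area = (24/2)·5.953²·sin(360°/24) = 110.06 mm²); Taking the union: the regions partially overlap — summed areas 485.87 mm² minus the doubly-counted overlap 69.25 mm² gives 416.62 mm² — area = 416.62 mm². So its area = 416.62 mm². Layer 65 is larger (416.62 vs 375.81 mm²).

layer 65 (z = 16.25 mm)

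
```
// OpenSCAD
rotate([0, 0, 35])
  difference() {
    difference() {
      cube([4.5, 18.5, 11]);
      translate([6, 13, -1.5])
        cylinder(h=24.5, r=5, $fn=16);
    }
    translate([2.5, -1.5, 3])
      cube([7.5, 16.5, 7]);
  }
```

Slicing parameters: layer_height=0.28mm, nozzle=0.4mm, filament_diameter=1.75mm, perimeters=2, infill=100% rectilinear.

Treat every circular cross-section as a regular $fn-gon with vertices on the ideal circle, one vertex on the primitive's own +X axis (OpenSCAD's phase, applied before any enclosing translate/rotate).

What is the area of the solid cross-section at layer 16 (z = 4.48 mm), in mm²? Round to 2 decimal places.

41.95 mm²

At z = 4.48 mm: the cube is present — its section is the full 4.5×18.5 rectangle (area 83.25 mm²); the cylinder at (6, 13): section is a regular 16-gon, circumradius r=5 (area = (16/2)·5.000²·sin(360°/16) = 76.54 mm²); Taking the first minus the rest: starting from the 4.5×18.5 cube (83.25 mm²), the r=5 cylinder at (6, 13) partially overlaps it — only the 23.72 mm² overlap (of its 76.54 mm²) is removed, clipping the outline — area = 59.53 mm²; the cube at (2.5, -1.5) (footprint 7.5×16.5) is included at this height (area 123.75 mm²); Taking the first minus the rest: starting from the result so far (59.53 mm²), the 7.5×16.5 cube at (2.5, -1.5) partially overlaps it — only the 17.59 mm² overlap (of its 123.75 mm²) is removed, clipping the outline — area = 41.95 mm²; (rotated 35° about Z; rotation is an isometry so areas/perimeters/island counts are preserved). Overall, the cross-section is a single solid region. Net area = 41.95 mm².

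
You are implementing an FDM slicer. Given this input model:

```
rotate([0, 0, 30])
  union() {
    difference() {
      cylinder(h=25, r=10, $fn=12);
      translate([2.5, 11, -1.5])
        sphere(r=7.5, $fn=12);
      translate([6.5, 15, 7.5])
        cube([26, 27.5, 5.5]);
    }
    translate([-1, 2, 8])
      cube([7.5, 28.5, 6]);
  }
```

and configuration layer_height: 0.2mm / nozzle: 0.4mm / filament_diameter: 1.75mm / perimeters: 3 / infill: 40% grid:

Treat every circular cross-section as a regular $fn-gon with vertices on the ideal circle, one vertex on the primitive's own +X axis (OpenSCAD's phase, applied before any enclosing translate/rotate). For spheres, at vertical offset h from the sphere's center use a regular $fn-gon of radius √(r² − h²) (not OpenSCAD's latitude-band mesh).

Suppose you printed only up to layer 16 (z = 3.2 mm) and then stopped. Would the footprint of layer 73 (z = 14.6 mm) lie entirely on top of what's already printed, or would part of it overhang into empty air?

part overhangs

Compare the two slices. At z = 3.2: the r=10 cylinder gives a regular 12-gon of circumradius 10 (constant along its height) (area = (12/2)·10.000²·sin(360°/12) = 300.00 mm²); the sphere at (2.5, 11): section is a regular 12-gon, circumradius = √(r²−h²) = √(7.5²−4.7²) = 5.845 (area = (12/2)·5.845²·sin(360°/12) = 102.48 mm²); the cube at (6.5, 15) does not reach this height (z outside [7.5, 13]); Taking the first minus the rest: starting from the r=10 cylinder (300.00 mm²), the r=7.5 sphere at (2.5, 11) partially overlaps it — only the 29.06 mm² overlap (of its 102.48 mm²) is removed, clipping the outline — area = 270.94 mm²; the cube at (-1, 2) is absent (z outside [8, 14]); Combining (union): only that combined region is present, so the union is just that shape — area = 270.94 mm²; (whole slice rotated 30° about Z — lengths, areas and connectivity unchanged). At z = 14.6: the r=10 cylinder gives a regular 12-gon of circumradius 10 (constant along its height) (area = (12/2)·10.000²·sin(360°/12) = 300.00 mm²); the sphere at (2.5, 11) is absent (|z−center|=16.100 > r=7.5); the cube at (6.5, 15) is absent (z outside [7.5, 13]); After the difference (first − rest): none of the subtracted shapes is present at this height, so the r=10 cylinder is unchanged — area = 300.00 mm²; the cube at (-1, 2) does not reach this height (z outside [8, 14]); Merging all regions: only that combined region is present, so the union is just that shape — area = 300.00 mm²; (whole slice rotated 30° about Z — lengths, areas and connectivity unchanged). Checking containment: at z = 14.6 the cross-section extends beyond the z = 3.2 cross-section by about 29.06 mm².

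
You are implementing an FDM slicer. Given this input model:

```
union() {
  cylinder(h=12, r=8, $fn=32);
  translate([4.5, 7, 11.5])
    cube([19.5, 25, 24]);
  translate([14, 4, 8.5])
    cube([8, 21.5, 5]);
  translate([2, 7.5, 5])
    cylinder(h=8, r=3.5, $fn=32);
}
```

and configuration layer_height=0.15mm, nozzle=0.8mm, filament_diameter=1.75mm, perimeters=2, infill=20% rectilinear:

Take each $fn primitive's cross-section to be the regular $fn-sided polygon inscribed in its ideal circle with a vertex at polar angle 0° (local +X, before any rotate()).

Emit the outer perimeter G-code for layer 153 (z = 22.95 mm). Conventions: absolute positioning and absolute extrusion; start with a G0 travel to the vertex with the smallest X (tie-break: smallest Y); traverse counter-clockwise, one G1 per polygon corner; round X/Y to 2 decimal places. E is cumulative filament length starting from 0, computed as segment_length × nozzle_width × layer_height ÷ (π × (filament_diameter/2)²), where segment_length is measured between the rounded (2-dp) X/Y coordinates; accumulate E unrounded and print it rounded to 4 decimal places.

G0 X4.50 Y7.00 Z22.95
G1 X24.00 Y7.00 E0.9729
G1 X24.00 Y32.00 E2.2201
G1 X4.50 Y32.00 E3.1930
G1 X4.50 Y7.00 E4.4402

At z = 22.95 mm: the cylinder is absent (z outside [0, 12]); the cube at (4.5, 7) is present — its section is the full 19.5×25 rectangle; the cube at (14, 4) is absent (z outside [8.5, 13.5]); the cylinder at (2, 7.5) does not reach this height (z outside [5, 13]); Taking the union: only the 19.5×25 cube at (4.5, 7) is present, so the union is just that shape — 1 connected region. The outline is a single polygon with 4 vertices. Extrusion per mm of travel: 0.8 × 0.15 / (π × 0.875²) = 0.049890. Accumulating E over each segment gives final E = 4.4402.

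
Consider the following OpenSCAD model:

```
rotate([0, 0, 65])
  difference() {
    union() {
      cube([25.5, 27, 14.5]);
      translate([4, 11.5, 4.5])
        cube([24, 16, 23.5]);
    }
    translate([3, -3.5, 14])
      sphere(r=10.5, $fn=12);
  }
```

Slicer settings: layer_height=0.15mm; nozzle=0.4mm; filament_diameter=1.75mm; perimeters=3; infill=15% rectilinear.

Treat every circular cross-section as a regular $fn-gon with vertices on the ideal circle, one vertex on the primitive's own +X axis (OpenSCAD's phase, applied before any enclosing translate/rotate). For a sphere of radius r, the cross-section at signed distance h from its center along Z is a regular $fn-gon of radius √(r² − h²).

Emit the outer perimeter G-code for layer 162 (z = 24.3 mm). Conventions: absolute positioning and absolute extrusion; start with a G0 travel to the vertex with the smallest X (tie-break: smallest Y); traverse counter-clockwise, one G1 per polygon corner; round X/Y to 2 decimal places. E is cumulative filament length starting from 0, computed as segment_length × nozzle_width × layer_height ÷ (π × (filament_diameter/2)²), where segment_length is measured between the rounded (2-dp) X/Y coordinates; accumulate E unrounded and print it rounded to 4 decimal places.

At z = 24.3 mm: the cube does not reach this height (z outside [0, 14.5]); the cube at (4, 11.5) (footprint 24×16) is included at this height; Taking the union: only the 24×16 cube at (4, 11.5) is present, so the union is just that shape — 1 connected region; the r=10.5 sphere at (3, -3.5) contributes a regular 12-gon of circumradius √(10.5²−10.3²) = 2.040; Taking the first minus the rest: starting from that combined region, the r=10.5 sphere at (3, -3.5) misses the remaining region (no effect) — 1 connected region; (rotated 65° about Z; rotation is an isometry so areas/perimeters/island counts are preserved). The outline is a single polygon with 4 vertices. Extrusion per mm of travel: 0.4 × 0.15 / (π × 0.875²) = 0.024945. Accumulating E over each segment gives final E = 1.9954.

G0 X-23.23 Y15.25 Z24.30
G1 X-8.73 Y8.49 E0.3991
G1 X1.41 Y30.24 E0.9977
G1 X-13.09 Y37.00 E1.3968
G1 X-23.23 Y15.25 E1.9954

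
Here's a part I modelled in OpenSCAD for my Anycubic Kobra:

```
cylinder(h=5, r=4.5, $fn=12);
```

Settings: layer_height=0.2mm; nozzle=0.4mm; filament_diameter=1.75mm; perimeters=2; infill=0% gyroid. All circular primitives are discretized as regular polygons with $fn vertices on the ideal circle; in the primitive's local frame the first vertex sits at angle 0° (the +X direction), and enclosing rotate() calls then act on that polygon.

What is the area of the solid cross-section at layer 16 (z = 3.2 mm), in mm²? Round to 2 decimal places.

60.75 mm²

At z = 3.2 mm: the r=4.5 cylinder contributes a regular 12-gon of circumradius 4.5 (area = (12/2)·4.500²·sin(360°/12) = 60.75 mm²). Overall, the cross-section is a single solid region. Net area = 60.75 mm².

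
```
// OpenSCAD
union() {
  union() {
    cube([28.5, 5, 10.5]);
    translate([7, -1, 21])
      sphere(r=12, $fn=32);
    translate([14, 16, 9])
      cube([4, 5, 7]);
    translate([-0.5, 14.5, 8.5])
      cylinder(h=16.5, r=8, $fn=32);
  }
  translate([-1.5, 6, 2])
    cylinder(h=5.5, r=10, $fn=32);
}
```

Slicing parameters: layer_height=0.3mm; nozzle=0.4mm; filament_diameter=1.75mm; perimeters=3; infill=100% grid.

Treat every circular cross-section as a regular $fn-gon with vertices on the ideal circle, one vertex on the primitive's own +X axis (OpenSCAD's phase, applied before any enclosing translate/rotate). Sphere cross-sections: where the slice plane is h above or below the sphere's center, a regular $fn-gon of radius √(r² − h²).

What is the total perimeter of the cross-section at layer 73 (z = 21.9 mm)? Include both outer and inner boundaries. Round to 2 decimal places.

104.77 mm

At z = 21.9 mm: the cube does not reach this height (z outside [0, 10.5]); the sphere at (7, -1): section is a regular 32-gon, circumradius = √(r²−h²) = √(12²−0.9²) = 11.966 (perimeter = 2·32·11.966·sin(180°/32) = 75.07 mm); the cube at (14, 16) is absent (z outside [9, 16]); the r=8 cylinder at (-0.5, 14.5) contributes a regular 32-gon of circumradius 8 (perimeter = 2·32·8.000·sin(180°/32) = 50.18 mm); Taking the union: the regions partially overlap (shared area 17.67 mm²), so the edge portions inside another operand are dropped and the merged outline is re-measured after clipping — boundary = 104.77 mm; the cylinder at (-1.5, 6) is absent (z outside [2, 7.5]); Taking the union: only that combined region is present, so the union is just that shape — boundary = 104.77 mm. Overall, the cross-section is a single solid region. Total boundary length (outer) = 104.77 mm.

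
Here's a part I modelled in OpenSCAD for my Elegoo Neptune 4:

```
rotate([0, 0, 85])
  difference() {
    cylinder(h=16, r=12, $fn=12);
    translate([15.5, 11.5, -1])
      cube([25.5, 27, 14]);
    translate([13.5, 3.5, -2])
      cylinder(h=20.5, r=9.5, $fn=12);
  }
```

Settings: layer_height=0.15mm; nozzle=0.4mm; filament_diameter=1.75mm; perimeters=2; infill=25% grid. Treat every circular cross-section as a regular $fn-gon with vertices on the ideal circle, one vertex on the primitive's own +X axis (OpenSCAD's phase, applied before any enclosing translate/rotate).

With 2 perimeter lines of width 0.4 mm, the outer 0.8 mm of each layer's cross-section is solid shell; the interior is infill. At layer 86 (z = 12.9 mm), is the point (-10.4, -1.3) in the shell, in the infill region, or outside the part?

At z = 12.9 mm: the r=12 cylinder contributes a regular 12-gon of circumradius 12; the cube at (15.5, 11.5) is present — its section is the full 25.5×27 rectangle; the r=9.5 cylinder at (13.5, 3.5) contributes a regular 12-gon of circumradius 9.5; Taking the first minus the rest: starting from the r=12 cylinder, the 25.5×27 cube at (15.5, 11.5) misses the remaining region (no effect); the r=9.5 cylinder at (13.5, 3.5) partially overlaps it — only the 75.89 mm² overlap (of its 270.75 mm²) is removed, clipping the outline — 1 connected region; (whole slice rotated 85° about Z — lengths, areas and connectivity unchanged). Overall, the cross-section is a single solid region. Undo the 85° rotation: the query point maps to (-2.201, 10.247) in the un-rotated model frame. The nearest boundary edge runs (-6.00, 10.39)→(0.00, 12.00); distance from the point to it = 1.12 mm. The point is inside the cross-section and 1.12 mm from the nearest boundary — more than the 0.8 mm shell width (2 × 0.4), so it's in the infill interior.

infill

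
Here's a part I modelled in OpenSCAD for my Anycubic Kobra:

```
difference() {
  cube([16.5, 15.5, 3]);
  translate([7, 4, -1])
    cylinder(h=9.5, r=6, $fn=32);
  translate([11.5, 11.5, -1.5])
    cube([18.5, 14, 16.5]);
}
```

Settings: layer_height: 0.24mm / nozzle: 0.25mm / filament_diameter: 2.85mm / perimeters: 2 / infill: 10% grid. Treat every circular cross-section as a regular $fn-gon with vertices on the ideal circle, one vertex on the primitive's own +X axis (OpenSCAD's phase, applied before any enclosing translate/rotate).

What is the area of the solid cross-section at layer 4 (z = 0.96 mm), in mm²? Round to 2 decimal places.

At z = 0.96 mm: the cube (footprint 16.5×15.5) is included at this height (area 255.75 mm²); the r=6 cylinder at (7, 4) gives a regular 32-gon of circumradius 6 (constant along its height) (area = (32/2)·6.000²·sin(360°/32) = 112.37 mm²); the cube at (11.5, 11.5) is present — its section is the full 18.5×14 rectangle (area 259.00 mm²); Taking the first minus the rest: starting from the 16.5×15.5 cube (255.75 mm²), the r=6 cylinder at (7, 4) partially overlaps it — only the 100.17 mm² overlap (of its 112.37 mm²) is removed, clipping the outline; the 18.5×14 cube at (11.5, 11.5) partially overlaps it — only the 20.00 mm² overlap (of its 259.00 mm²) is removed, clipping the outline — area = 135.58 mm². Overall, the cross-section is a single solid region. Net area = 135.58 mm².

135.58 mm²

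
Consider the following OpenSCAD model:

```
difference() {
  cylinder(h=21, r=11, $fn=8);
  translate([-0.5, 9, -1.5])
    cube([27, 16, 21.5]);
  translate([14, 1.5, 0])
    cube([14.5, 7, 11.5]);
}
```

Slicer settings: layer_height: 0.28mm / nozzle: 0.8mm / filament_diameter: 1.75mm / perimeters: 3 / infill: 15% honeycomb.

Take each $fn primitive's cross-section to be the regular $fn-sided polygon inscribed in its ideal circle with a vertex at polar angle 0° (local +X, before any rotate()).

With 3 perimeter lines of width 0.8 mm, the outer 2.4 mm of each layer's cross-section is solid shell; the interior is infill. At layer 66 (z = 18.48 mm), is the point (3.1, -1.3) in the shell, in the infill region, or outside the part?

infill

At z = 18.48 mm: the r=11 cylinder contributes a regular 8-gon of circumradius 11; the cube at (-0.5, 9) (footprint 27×16) is included at this height; the cube at (14, 1.5) is absent (z outside [0, 11.5]); After the difference (first − rest): starting from the r=11 cylinder, the 27×16 cube at (-0.5, 9) partially overlaps it — only the 5.78 mm² overlap (of its 432.00 mm²) is removed, clipping the outline — 1 connected region. Overall, the cross-section is a single solid region. The nearest boundary edge runs (11.00, 0.00)→(7.78, -7.78); distance from the point to it = 6.80 mm. The point is inside the cross-section and 6.80 mm from the nearest boundary — more than the 2.4 mm shell width (3 × 0.8), so it's in the infill interior.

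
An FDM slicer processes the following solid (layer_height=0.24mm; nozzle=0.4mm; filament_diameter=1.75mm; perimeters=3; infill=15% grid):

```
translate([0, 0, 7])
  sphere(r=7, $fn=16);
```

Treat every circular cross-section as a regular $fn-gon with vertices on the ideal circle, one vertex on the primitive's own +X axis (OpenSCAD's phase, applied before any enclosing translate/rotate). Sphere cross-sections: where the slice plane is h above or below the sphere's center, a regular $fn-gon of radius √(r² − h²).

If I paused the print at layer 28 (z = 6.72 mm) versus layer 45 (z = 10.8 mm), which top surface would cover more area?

layer 28 (z = 6.72 mm)

Layer 28 (z = 6.72): the sphere: section is a regular 16-gon, circumradius = √(r²−h²) = √(7²−0.28²) = 6.994 (area = (16/2)·6.994²·sin(360°/16) = 149.77 mm²). So its area = 149.77 mm². Layer 45 (z = 10.8): the r=7 sphere slices to a regular 16-gon of circumradius 5.879 (√(r²−h²) with h=3.8 from center) (area = (16/2)·5.879²·sin(360°/16) = 105.80 mm²). So its area = 105.80 mm². Layer 28 is larger (149.77 vs 105.80 mm²).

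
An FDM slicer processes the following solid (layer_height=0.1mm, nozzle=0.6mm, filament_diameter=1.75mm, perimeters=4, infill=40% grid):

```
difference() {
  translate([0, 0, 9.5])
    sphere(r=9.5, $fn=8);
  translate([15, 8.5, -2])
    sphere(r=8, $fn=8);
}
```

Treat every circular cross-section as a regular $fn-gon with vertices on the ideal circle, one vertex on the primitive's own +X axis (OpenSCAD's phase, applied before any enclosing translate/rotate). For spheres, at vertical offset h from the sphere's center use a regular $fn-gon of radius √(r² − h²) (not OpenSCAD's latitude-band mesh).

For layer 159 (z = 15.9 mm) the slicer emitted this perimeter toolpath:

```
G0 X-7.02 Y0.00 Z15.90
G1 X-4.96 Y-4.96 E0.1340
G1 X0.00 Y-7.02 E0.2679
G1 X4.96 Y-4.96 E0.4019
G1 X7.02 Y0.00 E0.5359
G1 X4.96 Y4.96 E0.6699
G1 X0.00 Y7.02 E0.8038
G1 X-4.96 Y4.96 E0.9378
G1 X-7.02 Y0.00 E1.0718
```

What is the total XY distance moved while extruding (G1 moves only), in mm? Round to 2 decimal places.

Sum the Euclidean lengths of each G1 segment: total = 42.97 mm.

42.97 mm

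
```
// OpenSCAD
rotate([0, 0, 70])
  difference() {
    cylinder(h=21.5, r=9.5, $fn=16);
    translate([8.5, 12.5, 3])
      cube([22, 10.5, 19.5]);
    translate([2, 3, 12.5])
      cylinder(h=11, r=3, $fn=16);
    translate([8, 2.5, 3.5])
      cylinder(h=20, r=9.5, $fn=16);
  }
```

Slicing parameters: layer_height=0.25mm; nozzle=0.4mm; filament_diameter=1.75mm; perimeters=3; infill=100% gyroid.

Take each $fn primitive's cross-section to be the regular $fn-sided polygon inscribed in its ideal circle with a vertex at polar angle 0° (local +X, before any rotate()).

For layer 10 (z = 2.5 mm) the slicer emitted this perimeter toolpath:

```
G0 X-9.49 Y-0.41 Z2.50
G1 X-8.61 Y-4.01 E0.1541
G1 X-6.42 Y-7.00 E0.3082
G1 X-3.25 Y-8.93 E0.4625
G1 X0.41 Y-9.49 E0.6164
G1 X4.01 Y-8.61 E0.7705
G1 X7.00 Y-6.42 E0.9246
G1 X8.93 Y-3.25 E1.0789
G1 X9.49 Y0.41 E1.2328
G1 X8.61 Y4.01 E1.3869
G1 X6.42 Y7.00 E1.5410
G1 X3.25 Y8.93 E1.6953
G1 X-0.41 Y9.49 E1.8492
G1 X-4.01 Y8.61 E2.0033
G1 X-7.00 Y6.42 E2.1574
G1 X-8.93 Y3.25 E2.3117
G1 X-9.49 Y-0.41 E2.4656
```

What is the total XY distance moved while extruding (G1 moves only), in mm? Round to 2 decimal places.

59.30 mm

Sum the Euclidean lengths of each G1 segment: total = 59.30 mm.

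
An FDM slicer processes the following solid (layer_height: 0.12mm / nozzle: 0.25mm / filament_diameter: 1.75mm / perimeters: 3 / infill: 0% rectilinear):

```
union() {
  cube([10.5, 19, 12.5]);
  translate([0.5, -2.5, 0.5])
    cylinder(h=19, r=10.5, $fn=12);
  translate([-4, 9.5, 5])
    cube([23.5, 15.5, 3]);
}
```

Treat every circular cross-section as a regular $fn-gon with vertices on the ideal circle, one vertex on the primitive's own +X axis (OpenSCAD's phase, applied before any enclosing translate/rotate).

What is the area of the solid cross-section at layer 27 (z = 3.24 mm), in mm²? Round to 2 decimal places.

469.01 mm²

At z = 3.24 mm: the 10.5×19 cube contributes its full rectangle (area 199.50 mm²); the r=10.5 cylinder at (0.5, -2.5) contributes a regular 12-gon of circumradius 10.5 (area = (12/2)·10.500²·sin(360°/12) = 330.75 mm²); the cube at (-4, 9.5) is absent (z outside [5, 8]); Merging all regions: the regions partially overlap — summed areas 530.25 mm² minus the doubly-counted overlap 61.24 mm² gives 469.01 mm² — area = 469.01 mm². Overall, the cross-section is a single solid region. Net area = 469.01 mm².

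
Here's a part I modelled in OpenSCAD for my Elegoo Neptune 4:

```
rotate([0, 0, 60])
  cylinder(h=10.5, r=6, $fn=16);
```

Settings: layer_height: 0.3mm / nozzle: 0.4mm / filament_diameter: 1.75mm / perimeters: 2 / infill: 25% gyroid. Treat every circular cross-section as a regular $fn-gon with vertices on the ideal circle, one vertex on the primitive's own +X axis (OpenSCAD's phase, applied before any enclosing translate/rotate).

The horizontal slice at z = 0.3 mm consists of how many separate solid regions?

1

At z = 0.3 mm: the r=6 cylinder gives a regular 16-gon of circumradius 6 (constant along its height); (whole slice rotated 60° about Z — lengths, areas and connectivity unchanged). The result has 1 disconnected region.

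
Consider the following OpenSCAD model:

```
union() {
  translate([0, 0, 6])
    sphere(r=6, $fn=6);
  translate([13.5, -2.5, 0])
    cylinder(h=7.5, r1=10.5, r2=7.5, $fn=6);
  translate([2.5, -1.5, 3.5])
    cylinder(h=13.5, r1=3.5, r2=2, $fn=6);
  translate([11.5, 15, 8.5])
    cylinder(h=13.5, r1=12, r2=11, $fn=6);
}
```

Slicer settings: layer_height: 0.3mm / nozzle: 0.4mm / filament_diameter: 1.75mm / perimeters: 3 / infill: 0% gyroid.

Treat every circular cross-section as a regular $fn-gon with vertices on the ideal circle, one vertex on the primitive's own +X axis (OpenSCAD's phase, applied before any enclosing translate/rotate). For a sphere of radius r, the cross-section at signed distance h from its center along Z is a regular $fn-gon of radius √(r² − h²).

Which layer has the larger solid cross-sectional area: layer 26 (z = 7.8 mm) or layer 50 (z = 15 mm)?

Layer 26 (z = 7.8): the sphere: section is a regular 6-gon, circumradius = √(r²−h²) = √(6²−1.8²) = 5.724 (area = (6/2)·5.724²·sin(360°/6) = 85.11 mm²); the cone at (13.5, -2.5) does not reach this height (z outside [0, 7.5]); the cone at (2.5, -1.5): at t=0.319 of its height the radius interpolates to r₁+(r₂−r₁)t = 3.022, giving a regular 6-gon of that circumradius (area = (6/2)·3.022²·sin(360°/6) = 23.73 mm²); the cone at (11.5, 15) is not intersected at this z (z outside [8.5, 22]); Merging all regions: the regions partially overlap — summed areas 108.84 mm² minus the doubly-counted overlap 21.80 mm² gives 87.04 mm² — area = 87.04 mm². So its area = 87.04 mm². Layer 50 (z = 15): the sphere is not intersected at this z (|z−center|=9.000 > r=6); the cone at (13.5, -2.5) is not intersected at this z (z outside [0, 7.5]); the cone at (2.5, -1.5) contributes a regular 6-gon of circumradius 2.222 (interpolated between r1=3.5 and r2=2 at t=0.852) (area = (6/2)·2.222²·sin(360°/6) = 12.83 mm²); the cone at (11.5, 15) (r1=12→r2=11) has section circumradius 11.519 here — a regular 6-gon (area = (6/2)·11.519²·sin(360°/6) = 344.70 mm²); Combining (union): the 2 present regions are separate (no shared area or edge), so areas and boundary lengths simply add and each stays a separate island — area = 357.53 mm². So its area = 357.53 mm². Layer 50 is larger (357.53 vs 87.04 mm²).

layer 50 (z = 15 mm)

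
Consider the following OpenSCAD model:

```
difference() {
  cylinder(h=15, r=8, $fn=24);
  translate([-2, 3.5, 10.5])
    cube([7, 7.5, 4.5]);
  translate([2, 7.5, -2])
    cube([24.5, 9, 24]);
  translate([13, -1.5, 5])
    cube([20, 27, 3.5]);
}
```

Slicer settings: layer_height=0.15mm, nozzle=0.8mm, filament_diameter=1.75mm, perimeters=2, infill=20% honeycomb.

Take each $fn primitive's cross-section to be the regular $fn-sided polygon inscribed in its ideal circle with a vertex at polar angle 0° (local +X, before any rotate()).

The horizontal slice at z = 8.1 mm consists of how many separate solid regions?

At z = 8.1 mm: the r=8 cylinder contributes a regular 24-gon of circumradius 8; the cube at (-2, 3.5) is not intersected at this z (z outside [10.5, 15]); the cube at (2, 7.5) (footprint 24.5×9) is included at this height; the cube at (13, -1.5) is present — its section is the full 20×27 rectangle; After the difference (first − rest): starting from the r=8 cylinder, the 24.5×9 cube at (2, 7.5) partially overlaps it — only the 0.08 mm² overlap (of its 220.50 mm²) is removed, clipping the outline; the 20×27 cube at (13, -1.5) misses the remaining region (no effect) — 1 connected region. The result has 1 disconnected region.

1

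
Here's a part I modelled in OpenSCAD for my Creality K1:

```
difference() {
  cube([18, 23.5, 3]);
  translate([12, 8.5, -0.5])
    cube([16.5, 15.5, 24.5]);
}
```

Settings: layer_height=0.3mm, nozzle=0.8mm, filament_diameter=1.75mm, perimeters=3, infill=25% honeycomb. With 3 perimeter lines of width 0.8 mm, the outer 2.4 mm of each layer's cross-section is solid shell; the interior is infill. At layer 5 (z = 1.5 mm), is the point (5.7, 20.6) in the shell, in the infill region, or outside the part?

At z = 1.5 mm: the cube is present — its section is the full 18×23.5 rectangle; the 16.5×15.5 cube at (12, 8.5) contributes its full rectangle; Subtracting the remaining from the first: starting from the 18×23.5 cube, the 16.5×15.5 cube at (12, 8.5) partially overlaps it — only the 90.00 mm² overlap (of its 255.75 mm²) is removed, clipping the outline — 1 connected region. Overall, the cross-section is a single solid region. The nearest boundary edge runs (0.00, 23.50)→(12.00, 23.50); distance from the point to it = 2.90 mm. The point is inside the cross-section and 2.90 mm from the nearest boundary — more than the 2.4 mm shell width (3 × 0.8), so it's in the infill interior.

infill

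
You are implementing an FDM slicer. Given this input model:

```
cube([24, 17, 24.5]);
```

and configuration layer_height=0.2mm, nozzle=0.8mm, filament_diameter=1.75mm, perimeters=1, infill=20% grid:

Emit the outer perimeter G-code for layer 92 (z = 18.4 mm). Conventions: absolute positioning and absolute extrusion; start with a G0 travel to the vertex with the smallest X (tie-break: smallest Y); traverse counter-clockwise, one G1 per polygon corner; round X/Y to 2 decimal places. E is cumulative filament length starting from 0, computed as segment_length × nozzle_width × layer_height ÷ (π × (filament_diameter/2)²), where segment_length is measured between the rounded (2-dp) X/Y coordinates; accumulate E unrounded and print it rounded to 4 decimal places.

At z = 18.4 mm: the 24×17 cube contributes its full rectangle. The outline is a single polygon with 4 vertices. Extrusion per mm of travel: 0.8 × 0.2 / (π × 0.875²) = 0.066520. Accumulating E over each segment gives final E = 5.4547.

G0 X0.00 Y0.00 Z18.40
G1 X24.00 Y0.00 E1.5965
G1 X24.00 Y17.00 E2.7273
G1 X0.00 Y17.00 E4.3238
G1 X0.00 Y0.00 E5.4547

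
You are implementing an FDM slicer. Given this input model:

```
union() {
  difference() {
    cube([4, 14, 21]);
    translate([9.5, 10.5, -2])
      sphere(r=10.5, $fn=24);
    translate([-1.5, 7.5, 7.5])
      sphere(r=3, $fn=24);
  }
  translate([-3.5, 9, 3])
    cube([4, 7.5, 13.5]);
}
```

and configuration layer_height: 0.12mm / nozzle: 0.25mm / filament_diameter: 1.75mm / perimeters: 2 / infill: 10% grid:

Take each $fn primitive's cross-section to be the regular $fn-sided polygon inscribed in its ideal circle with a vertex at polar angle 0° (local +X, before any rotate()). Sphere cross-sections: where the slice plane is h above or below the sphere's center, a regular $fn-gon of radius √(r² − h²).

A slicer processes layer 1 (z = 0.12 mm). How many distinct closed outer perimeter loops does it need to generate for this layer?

At z = 0.12 mm: the cube (footprint 4×14) is included at this height; the r=10.5 sphere at (9.5, 10.5) contributes a regular 24-gon of circumradius √(10.5²−2.12²) = 10.284; the sphere at (-1.5, 7.5) is not intersected at this z (|z−center|=7.380 > r=3); Taking the first minus the rest: starting from the 4×14 cube, the r=10.5 sphere at (9.5, 10.5) partially overlaps it — only the 40.86 mm² overlap (of its 328.46 mm²) is removed, clipping the outline — 1 connected region; the cube at (-3.5, 9) is absent (z outside [3, 16.5]); Combining (union): only that combined region is present, so the union is just that shape — 1 connected region. The result has 1 disconnected region.

1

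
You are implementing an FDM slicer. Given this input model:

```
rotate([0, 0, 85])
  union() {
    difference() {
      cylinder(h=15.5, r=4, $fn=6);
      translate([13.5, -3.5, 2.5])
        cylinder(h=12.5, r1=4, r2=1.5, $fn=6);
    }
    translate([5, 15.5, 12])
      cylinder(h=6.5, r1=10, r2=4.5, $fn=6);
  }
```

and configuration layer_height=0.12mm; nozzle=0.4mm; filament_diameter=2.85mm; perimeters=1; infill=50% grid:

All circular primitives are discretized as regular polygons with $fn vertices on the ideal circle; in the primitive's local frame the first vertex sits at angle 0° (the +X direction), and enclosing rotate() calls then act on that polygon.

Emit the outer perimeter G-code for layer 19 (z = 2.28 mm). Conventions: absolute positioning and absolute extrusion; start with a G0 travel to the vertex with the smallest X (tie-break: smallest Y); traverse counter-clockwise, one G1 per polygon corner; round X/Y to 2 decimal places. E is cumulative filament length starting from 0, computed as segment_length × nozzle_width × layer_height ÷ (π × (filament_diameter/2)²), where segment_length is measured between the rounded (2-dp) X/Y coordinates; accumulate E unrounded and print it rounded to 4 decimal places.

G0 X-3.63 Y-1.69 Z2.28
G1 X-0.35 Y-3.98 E0.0301
G1 X3.28 Y-2.29 E0.0602
G1 X3.63 Y1.69 E0.0903
G1 X0.35 Y3.98 E0.1204
G1 X-3.28 Y2.29 E0.1505
G1 X-3.63 Y-1.69 E0.1806

At z = 2.28 mm: the r=4 cylinder gives a regular 6-gon of circumradius 4 (constant along its height); the cone at (13.5, -3.5) is absent (z outside [2.5, 15]); After the difference (first − rest): none of the subtracted shapes is present at this height, so the r=4 cylinder is unchanged — 1 connected region; the cone at (5, 15.5) is absent (z outside [12, 18.5]); Combining (union): only the result so far is present, so the union is just that shape — 1 connected region; (whole slice rotated 85° about Z — lengths, areas and connectivity unchanged). The outline is a single polygon with 6 vertices. Extrusion per mm of travel: 0.4 × 0.12 / (π × 1.425²) = 0.007524. Accumulating E over each segment gives final E = 0.1806.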